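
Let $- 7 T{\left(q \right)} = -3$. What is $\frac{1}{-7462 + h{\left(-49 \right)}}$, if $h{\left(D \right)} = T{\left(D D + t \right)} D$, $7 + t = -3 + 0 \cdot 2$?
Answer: $- \frac{1}{7483} \approx -0.00013364$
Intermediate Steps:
$t = -10$ ($t = -7 + \left(-3 + 0 \cdot 2\right) = -7 + \left(-3 + 0\right) = -7 - 3 = -10$)
$T{\left(q \right)} = \frac{3}{7}$ ($T{\left(q \right)} = \left(- \frac{1}{7}\right) \left(-3\right) = \frac{3}{7}$)
$h{\left(D \right)} = \frac{3 D}{7}$
$\frac{1}{-7462 + h{\left(-49 \right)}} = \frac{1}{-7462 + \frac{3}{7} \left(-49\right)} = \frac{1}{-7462 - 21} = \frac{1}{-7483} = - \frac{1}{7483}$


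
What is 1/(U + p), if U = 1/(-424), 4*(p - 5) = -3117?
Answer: -424/328283 ≈ -0.0012916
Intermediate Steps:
p = -3097/4 (p = 5 + (¼)*(-3117) = 5 - 3117/4 = -3097/4 ≈ -774.25)
U = -1/424 ≈ -0.0023585
1/(U + p) = 1/(-1/424 - 3097/4) = 1/(-328283/424) = -424/328283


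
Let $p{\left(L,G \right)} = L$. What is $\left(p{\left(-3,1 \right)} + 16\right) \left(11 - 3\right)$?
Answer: $104$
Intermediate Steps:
$\left(p{\left(-3,1 \right)} + 16\right) \left(11 - 3\right) = \left(-3 + 16\right) \left(11 - 3\right) = 13 \left(11 - 3\right) = 13 \cdot 8 = 104$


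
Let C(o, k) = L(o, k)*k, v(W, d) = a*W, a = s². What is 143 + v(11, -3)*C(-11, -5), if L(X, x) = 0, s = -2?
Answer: 143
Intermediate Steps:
a = 4 (a = (-2)² = 4)
v(W, d) = 4*W
C(o, k) = 0 (C(o, k) = 0*k = 0)
143 + v(11, -3)*C(-11, -5) = 143 + (4*11)*0 = 143 + 44*0 = 143 + 0 = 143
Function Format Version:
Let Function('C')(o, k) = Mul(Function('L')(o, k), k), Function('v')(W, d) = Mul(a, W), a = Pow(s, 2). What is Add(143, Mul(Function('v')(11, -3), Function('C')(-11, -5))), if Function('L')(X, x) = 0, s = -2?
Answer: 143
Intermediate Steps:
a = 4 (a = Pow(-2, 2) = 4)
Function('v')(W, d) = Mul(4, W)
Function('C')(o, k) = 0 (Function('C')(o, k) = Mul(0, k) = 0)
Add(143, Mul(Function('v')(11, -3), Function('C')(-11, -5))) = Add(143, Mul(Mul(4, 11), 0)) = Add(143, Mul(44, 0)) = Add(143, 0) = 143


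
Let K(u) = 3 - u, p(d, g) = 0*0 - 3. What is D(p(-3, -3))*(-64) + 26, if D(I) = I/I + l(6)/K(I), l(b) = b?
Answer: -102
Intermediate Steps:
p(d, g) = -3 (p(d, g) = 0 - 3 = -3)
D(I) = 1 + 6/(3 - I) (D(I) = I/I + 6/(3 - I) = 1 + 6/(3 - I))
D(p(-3, -3))*(-64) + 26 = ((-9 - 3)/(-3 - 3))*(-64) + 26 = (-12/(-6))*(-64) + 26 = -⅙*(-12)*(-64) + 26 = 2*(-64) + 26 = -128 + 26 = -102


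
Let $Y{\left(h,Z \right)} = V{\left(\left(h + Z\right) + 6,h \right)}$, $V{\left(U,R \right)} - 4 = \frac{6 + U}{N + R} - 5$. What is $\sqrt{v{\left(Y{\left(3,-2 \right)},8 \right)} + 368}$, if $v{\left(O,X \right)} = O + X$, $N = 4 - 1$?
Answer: $\frac{\sqrt{13578}}{6} \approx 19.421$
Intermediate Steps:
$N = 3$ ($N = 4 - 1 = 3$)
$V{\left(U,R \right)} = -1 + \frac{6 + U}{3 + R}$ ($V{\left(U,R \right)} = 4 + \left(\frac{6 + U}{3 + R} - 5\right) = 4 - \left(5 - \frac{6 + U}{3 + R}\right) = -1 + \frac{6 + U}{3 + R}$)
$Y{\left(h,Z \right)} = \frac{9 + Z}{3 + h}$ ($Y{\left(h,Z \right)} = \frac{3 + \left(\left(h + Z\right) + 6\right) - h}{3 + h} = \frac{3 + \left(\left(Z + h\right) + 6\right) - h}{3 + h} = \frac{3 + \left(6 + Z + h\right) - h}{3 + h} = \frac{9 + Z}{3 + h}$)
$\sqrt{v{\left(Y{\left(3,-2 \right)},8 \right)} + 368} = \sqrt{\left(\frac{9 - 2}{3 + 3} + 8\right) + 368} = \sqrt{\left(\frac{1}{6} \cdot 7 + 8\right) + 368} = \sqrt{\left(\frac{7}{6} + 8\right) + 368} = \sqrt{\frac{55}{6} + 368} = \sqrt{\frac{2263}{6}} = \frac{\sqrt{13578}}{6}$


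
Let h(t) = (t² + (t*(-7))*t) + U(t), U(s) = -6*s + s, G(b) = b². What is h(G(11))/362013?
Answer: -88451/362013 ≈ -0.24433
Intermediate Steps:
U(s) = -5*s
h(t) = -6*t² - 5*t (h(t) = (t² + (t*(-7))*t) - 5*t = (t² + (-7*t)*t) - 5*t = (t² - 7*t²) - 5*t = -6*t² - 5*t)
h(G(11))/362013 = (11²*(-5 - 6*11²))/362013 = (121*(-5 - 6*121))*(1/362013) = (121*(-5 - 726))*(1/362013) = (121*(-731))*(1/362013) = -88451*1/362013 = -88451/362013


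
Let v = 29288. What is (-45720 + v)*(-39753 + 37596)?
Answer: 35443824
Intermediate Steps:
(-45720 + v)*(-39753 + 37596) = (-45720 + 29288)*(-39753 + 37596) = -16432*(-2157) = 35443824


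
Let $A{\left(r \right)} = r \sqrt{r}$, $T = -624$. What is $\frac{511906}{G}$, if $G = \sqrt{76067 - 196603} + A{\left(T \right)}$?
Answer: $- \frac{255953 i}{\sqrt{30134} - 1248 \sqrt{39}} \approx 33.589 i$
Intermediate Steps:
$A{\left(r \right)} = r^{\frac{3}{2}}$
$G = - 2496 i \sqrt{39} + 2 i \sqrt{30134}$ ($G = \sqrt{76067 - 196603} + \left(-624\right)^{\frac{3}{2}} = \sqrt{-120536} - 2496 i \sqrt{39} = 2 i \sqrt{30134} - 2496 i \sqrt{39} = - 2496 i \sqrt{39} + 2 i \sqrt{30134} \approx - 15240.0 i$)
$\frac{511906}{G} = \frac{511906}{2 i \left(\sqrt{30134} - 1248 \sqrt{39}\right)} = 511906 \left(- \frac{i}{2 \left(\sqrt{30134} - 1248 \sqrt{39}\right)}\right) = - \frac{255953 i}{\sqrt{30134} - 1248 \sqrt{39}}$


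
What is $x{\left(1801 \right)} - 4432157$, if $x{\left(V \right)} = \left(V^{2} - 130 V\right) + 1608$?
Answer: $-1421078$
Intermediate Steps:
$x{\left(V \right)} = 1608 + V^{2} - 130 V$
$x{\left(1801 \right)} - 4432157 = \left(1608 + 1801^{2} - 234130\right) - 4432157 = \left(1608 + 3243601 - 234130\right) - 4432157 = 3011079 - 4432157 = -1421078$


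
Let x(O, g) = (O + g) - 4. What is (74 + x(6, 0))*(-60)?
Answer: -4560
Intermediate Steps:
x(O, g) = -4 + O + g
(74 + x(6, 0))*(-60) = (74 + (-4 + 6 + 0))*(-60) = (74 + 2)*(-60) = 76*(-60) = -4560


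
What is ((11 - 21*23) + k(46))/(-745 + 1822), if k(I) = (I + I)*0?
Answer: -472/1077 ≈ -0.43825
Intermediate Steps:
k(I) = 0 (k(I) = (2*I)*0 = 0)
((11 - 21*23) + k(46))/(-745 + 1822) = ((11 - 21*23) + 0)/(-745 + 1822) = ((11 - 483) + 0)/1077 = (-472 + 0)*(1/1077) = -472*1/1077 = -472/1077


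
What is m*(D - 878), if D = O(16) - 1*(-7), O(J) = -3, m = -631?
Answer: 551494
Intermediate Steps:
D = 4 (D = -3 - 1*(-7) = -3 + 7 = 4)
m*(D - 878) = -631*(4 - 878) = -631*(-874) = 551494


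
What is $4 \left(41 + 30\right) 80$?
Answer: $22720$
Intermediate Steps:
$4 \left(41 + 30\right) 80 = 4 \cdot 71 \cdot 80 = 284 \cdot 80 = 22720$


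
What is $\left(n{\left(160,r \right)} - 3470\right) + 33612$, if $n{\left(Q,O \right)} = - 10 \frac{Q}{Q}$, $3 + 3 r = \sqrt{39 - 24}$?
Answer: $30132$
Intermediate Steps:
$r = -1 + \frac{\sqrt{15}}{3}$ ($r = -1 + \frac{\sqrt{39 - 24}}{3} = -1 + \frac{\sqrt{15}}{3} \approx 0.29099$)
$n{\left(Q,O \right)} = -10$ ($n{\left(Q,O \right)} = \left(-10\right) 1 = -10$)
$\left(n{\left(160,r \right)} - 3470\right) + 33612 = \left(-10 - 3470\right) + 33612 = -3480 + 33612 = 30132$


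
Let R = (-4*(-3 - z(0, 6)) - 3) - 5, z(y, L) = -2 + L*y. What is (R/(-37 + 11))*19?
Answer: 38/13 ≈ 2.9231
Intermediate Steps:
R = -4 (R = (-4*(-3 - (-2 + 6*0)) - 3) - 5 = (-4*(-3 - (-2 + 0)) - 3) - 5 = (-4*(-3 - 1*(-2)) - 3) - 5 = (-4*(-3 + 2) - 3) - 5 = (-4*(-1) - 3) - 5 = (4 - 3) - 5 = 1 - 5 = -4)
(R/(-37 + 11))*19 = (-4/(-37 + 11))*19 = (-4/(-26))*19 = -1/26*(-4)*19 = (2/13)*19 = 38/13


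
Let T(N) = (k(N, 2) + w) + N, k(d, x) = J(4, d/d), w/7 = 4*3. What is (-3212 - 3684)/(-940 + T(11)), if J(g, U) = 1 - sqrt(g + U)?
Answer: 5820224/712331 - 6896*sqrt(5)/712331 ≈ 8.1490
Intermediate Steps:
w = 84 (w = 7*(4*3) = 7*12 = 84)
J(g, U) = 1 - sqrt(U + g)
k(d, x) = 1 - sqrt(5) (k(d, x) = 1 - sqrt(d/d + 4) = 1 - sqrt(1 + 4) = 1 - sqrt(5))
T(N) = 85 + N - sqrt(5) (T(N) = ((1 - sqrt(5)) + 84) + N = (85 - sqrt(5)) + N = 85 + N - sqrt(5))
(-3212 - 3684)/(-940 + T(11)) = (-3212 - 3684)/(-940 + (85 + 11 - sqrt(5))) = -6896/(-940 + (96 - sqrt(5))) = -6896/(-844 - sqrt(5))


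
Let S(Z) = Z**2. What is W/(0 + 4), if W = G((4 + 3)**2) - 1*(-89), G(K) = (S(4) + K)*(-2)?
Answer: -41/4 ≈ -10.250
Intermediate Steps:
G(K) = -32 - 2*K (G(K) = (4**2 + K)*(-2) = (16 + K)*(-2) = -32 - 2*K)
W = -41 (W = (-32 - 2*(4 + 3)**2) - 1*(-89) = (-32 - 2*7**2) + 89 = (-32 - 2*49) + 89 = (-32 - 98) + 89 = -130 + 89 = -41)
W/(0 + 4) = -41/(0 + 4) = -41/4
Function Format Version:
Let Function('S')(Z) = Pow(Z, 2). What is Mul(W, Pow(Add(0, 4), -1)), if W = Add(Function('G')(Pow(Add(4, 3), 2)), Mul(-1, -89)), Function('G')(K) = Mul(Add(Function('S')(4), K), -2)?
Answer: Rational(-41, 4) ≈ -10.250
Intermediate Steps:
Function('G')(K) = Add(-32, Mul(-2, K)) (Function('G')(K) = Mul(Add(Pow(4, 2), K), -2) = Mul(Add(16, K), -2) = Add(-32, Mul(-2, K)))
W = -41 (W = Add(Add(-32, Mul(-2, Pow(Add(4, 3), 2))), Mul(-1, -89)) = Add(Add(-32, Mul(-2, Pow(7, 2))), 89) = Add(Add(-32, Mul(-2, 49)), 89) = Add(Add(-32, -98), 89) = Add(-130, 89) = -41)
Mul(W, Pow(Add(0, 4), -1)) = Mul(-41, Pow(Add(0, 4), -1)) = Mul(-41, Pow(4, -1)) = Mul(-41, Rational(1, 4)) = Rational(-41, 4)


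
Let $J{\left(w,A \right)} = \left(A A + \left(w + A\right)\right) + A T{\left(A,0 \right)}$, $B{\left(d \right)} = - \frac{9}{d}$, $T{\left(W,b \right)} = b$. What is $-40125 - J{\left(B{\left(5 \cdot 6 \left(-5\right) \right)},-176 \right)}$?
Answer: $- \frac{3546253}{50} \approx -70925.0$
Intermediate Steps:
$J{\left(w,A \right)} = A + w + A^{2}$ ($J{\left(w,A \right)} = \left(A A + \left(w + A\right)\right) + A 0 = \left(A^{2} + \left(A + w\right)\right) + 0 = \left(A + w + A^{2}\right) + 0 = A + w + A^{2}$)
$-40125 - J{\left(B{\left(5 \cdot 6 \left(-5\right) \right)},-176 \right)} = -40125 - \left(-176 - \frac{9}{5 \cdot 6 \left(-5\right)} + \left(-176\right)^{2}\right) = -40125 - \left(-176 - \frac{9}{30 \left(-5\right)} + 30976\right) = -40125 - \left(-176 - \frac{9}{-150} + 30976\right) = -40125 - \left(-176 - - \frac{3}{50} + 30976\right) = -40125 - \left(-176 + \frac{3}{50} + 30976\right) = -40125 - \frac{1540003}{50} = - \frac{3546253}{50}$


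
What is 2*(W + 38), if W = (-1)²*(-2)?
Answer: 72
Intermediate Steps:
W = -2 (W = 1*(-2) = -2)
2*(W + 38) = 2*(-2 + 38) = 2*36 = 72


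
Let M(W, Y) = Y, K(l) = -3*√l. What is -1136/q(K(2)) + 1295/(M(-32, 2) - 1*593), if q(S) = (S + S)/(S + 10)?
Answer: -336983/591 + 2840*√2/3 ≈ 768.60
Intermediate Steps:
q(S) = 2*S/(10 + S) (q(S) = (2*S)/(10 + S) = 2*S/(10 + S))
-1136/q(K(2)) + 1295/(M(-32, 2) - 1*593) = -1136*(-√2*(10 - 3*√2)/12) + 1295/(2 - 1*593) = -1136*(-√2*(10 - 3*√2)/12) + 1295/(2 - 593) = -(-284)*√2*(10 - 3*√2)/3 + 1295/(-591) = 284*√2*(10 - 3*√2)/3 + 1295*(-1/591) = 284*√2*(10 - 3*√2)/3 - 1295/591 = -1295/591 + 284*√2*(10 - 3*√2)/3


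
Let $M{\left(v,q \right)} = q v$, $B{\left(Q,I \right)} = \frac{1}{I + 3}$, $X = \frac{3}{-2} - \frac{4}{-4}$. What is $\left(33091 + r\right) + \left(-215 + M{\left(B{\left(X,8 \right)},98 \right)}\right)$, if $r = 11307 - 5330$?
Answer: $\frac{427481}{11} \approx 38862.0$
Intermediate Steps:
$X = - \frac{1}{2}$ ($X = 3 \left(- \frac{1}{2}\right) - -1 = - \frac{3}{2} + 1 = - \frac{1}{2} \approx -0.5$)
$B{\left(Q,I \right)} = \frac{1}{3 + I}$
$r = 5977$ ($r = 11307 - 5330 = 5977$)
$\left(33091 + r\right) + \left(-215 + M{\left(B{\left(X,8 \right)},98 \right)}\right) = \left(33091 + 5977\right) - \left(215 - \frac{98}{3 + 8}\right) = 39068 - \left(215 - \frac{98}{11}\right) = 39068 + \left(-215 + 98 \cdot \frac{1}{11}\right) = 39068 + \left(-215 + \frac{98}{11}\right) = 39068 - \frac{2267}{11} = \frac{427481}{11}$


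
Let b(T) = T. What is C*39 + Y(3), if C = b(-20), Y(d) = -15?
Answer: -795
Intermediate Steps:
C = -20
C*39 + Y(3) = -20*39 - 15 = -780 - 15 = -795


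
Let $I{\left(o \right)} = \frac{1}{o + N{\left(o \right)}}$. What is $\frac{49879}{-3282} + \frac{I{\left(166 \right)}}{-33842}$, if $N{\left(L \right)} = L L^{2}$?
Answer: $- \frac{3860857634049899}{254041475469564} \approx -15.198$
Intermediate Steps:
$N{\left(L \right)} = L^{3}$
$I{\left(o \right)} = \frac{1}{o + o^{3}}$
$\frac{49879}{-3282} + \frac{I{\left(166 \right)}}{-33842} = \frac{49879}{-3282} + \frac{1}{\left(166 + 166^{3}\right) \left(-33842\right)} = 49879 \left(- \frac{1}{3282}\right) + \frac{1}{166 + 4574296} \left(- \frac{1}{33842}\right) = - \frac{49879}{3282} + \frac{1}{4574462} \left(- \frac{1}{33842}\right) = - \frac{49879}{3282} - \frac{1}{154808943004} = - \frac{3860857634049899}{254041475469564}$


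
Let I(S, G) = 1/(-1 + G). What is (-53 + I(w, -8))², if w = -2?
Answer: 228484/81 ≈ 2820.8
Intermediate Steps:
(-53 + I(w, -8))² = (-53 + 1/(-1 - 8))² = (-53 + 1/(-9))² = (-53 - ⅑)² = (-478/9)² = 228484/81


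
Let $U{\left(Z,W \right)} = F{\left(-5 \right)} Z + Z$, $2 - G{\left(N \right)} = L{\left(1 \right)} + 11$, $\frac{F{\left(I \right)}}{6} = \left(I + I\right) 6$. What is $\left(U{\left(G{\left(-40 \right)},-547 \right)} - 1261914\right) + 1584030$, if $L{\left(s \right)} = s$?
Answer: $325706$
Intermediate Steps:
$F{\left(I \right)} = 72 I$ ($F{\left(I \right)} = 6 \left(I + I\right) 6 = 6 \cdot 2 I 6 = 6 \cdot 12 I = 72 I$)
$G{\left(N \right)} = -10$ ($G{\left(N \right)} = 2 - \left(1 + 11\right) = 2 - 12 = -10$)
$U{\left(Z,W \right)} = - 359 Z$ ($U{\left(Z,W \right)} = 72 \left(-5\right) Z + Z = - 360 Z + Z = - 359 Z$)
$\left(U{\left(G{\left(-40 \right)},-547 \right)} - 1261914\right) + 1584030 = \left(\left(-359\right) \left(-10\right) - 1261914\right) + 1584030 = \left(3590 - 1261914\right) + 1584030 = -1258324 + 1584030 = 325706$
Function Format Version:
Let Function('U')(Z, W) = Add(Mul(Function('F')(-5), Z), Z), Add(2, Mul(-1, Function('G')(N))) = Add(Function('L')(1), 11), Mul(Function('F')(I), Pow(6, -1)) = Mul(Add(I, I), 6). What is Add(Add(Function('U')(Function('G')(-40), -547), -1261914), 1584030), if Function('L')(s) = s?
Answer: 325706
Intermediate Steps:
Function('F')(I) = Mul(72, I) (Function('F')(I) = Mul(6, Mul(Add(I, I), 6)) = Mul(6, Mul(Mul(2, I), 6)) = Mul(6, Mul(12, I)) = Mul(72, I))
Function('G')(N) = -10 (Function('G')(N) = Add(2, Mul(-1, Add(1, 11))) = Add(2, Mul(-1, 12)) = Add(2, -12) = -10)
Function('U')(Z, W) = Mul(-359, Z) (Function('U')(Z, W) = Add(Mul(Mul(72, -5), Z), Z) = Add(Mul(-360, Z), Z) = Mul(-359, Z))
Add(Add(Function('U')(Function('G')(-40), -547), -1261914), 1584030) = Add(Add(Mul(-359, -10), -1261914), 1584030) = Add(Add(3590, -1261914), 1584030) = Add(-1258324, 1584030) = 325706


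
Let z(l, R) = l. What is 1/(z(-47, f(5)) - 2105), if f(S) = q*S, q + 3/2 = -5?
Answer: -1/2152 ≈ -0.00046468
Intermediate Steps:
q = -13/2 (q = -3/2 - 5 = -13/2 ≈ -6.5000)
f(S) = -13*S/2
1/(z(-47, f(5)) - 2105) = 1/(-47 - 2105) = 1/(-2152) = -1/2152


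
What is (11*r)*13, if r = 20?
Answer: 2860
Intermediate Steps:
(11*r)*13 = (11*20)*13 = 220*13 = 2860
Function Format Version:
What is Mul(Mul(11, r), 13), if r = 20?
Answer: 2860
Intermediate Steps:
Mul(Mul(11, r), 13) = Mul(Mul(11, 20), 13) = Mul(220, 13) = 2860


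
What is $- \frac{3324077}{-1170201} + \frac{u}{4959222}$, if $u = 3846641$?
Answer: $\frac{2331797659215}{644809615958} \approx 3.6163$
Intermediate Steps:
$- \frac{3324077}{-1170201} + \frac{u}{4959222} = - \frac{3324077}{-1170201} + \frac{3846641}{4959222} = \left(-3324077\right) \left(- \frac{1}{1170201}\right) + 3846641 \cdot \frac{1}{4959222} = \frac{3324077}{1170201} + \frac{3846641}{4959222} = \frac{2331797659215}{644809615958}$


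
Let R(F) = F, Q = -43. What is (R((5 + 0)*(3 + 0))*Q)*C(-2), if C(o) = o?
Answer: 1290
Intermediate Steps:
(R((5 + 0)*(3 + 0))*Q)*C(-2) = (((5 + 0)*(3 + 0))*(-43))*(-2) = ((5*3)*(-43))*(-2) = (15*(-43))*(-2) = -645*(-2) = 1290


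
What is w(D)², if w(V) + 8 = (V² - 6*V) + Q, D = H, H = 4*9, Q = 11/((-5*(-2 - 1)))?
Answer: 258920281/225 ≈ 1.1508e+6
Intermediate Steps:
Q = 11/15 (Q = 11/((-5*(-3))) = 11/15 ≈ 0.73333)
H = 36
D = 36
w(V) = -109/15 + V² - 6*V (w(V) = -8 + ((V² - 6*V) + 11/15) = -8 + (11/15 + V² - 6*V) = -109/15 + V² - 6*V)
w(D)² = (-109/15 + 36² - 6*36)² = (-109/15 + 1296 - 216)² = (16091/15)² = 258920281/225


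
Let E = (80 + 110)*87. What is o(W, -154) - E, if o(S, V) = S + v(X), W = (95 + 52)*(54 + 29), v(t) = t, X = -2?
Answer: -4331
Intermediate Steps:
E = 16530 (E = 190*87 = 16530)
W = 12201 (W = 147*83 = 12201)
o(S, V) = -2 + S (o(S, V) = S - 2 = -2 + S)
o(W, -154) - E = (-2 + 12201) - 1*16530 = 12199 - 16530 = -4331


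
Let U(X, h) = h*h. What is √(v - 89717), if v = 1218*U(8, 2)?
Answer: I*√84845 ≈ 291.28*I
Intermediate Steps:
U(X, h) = h²
v = 4872 (v = 1218*2² = 1218*4 = 4872)
√(v - 89717) = √(4872 - 89717) = √(-84845) = I*√84845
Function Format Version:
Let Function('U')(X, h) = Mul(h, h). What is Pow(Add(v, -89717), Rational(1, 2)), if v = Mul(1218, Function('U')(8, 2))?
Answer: Mul(I, Pow(84845, Rational(1, 2))) ≈ Mul(291.28, I)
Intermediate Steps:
Function('U')(X, h) = Pow(h, 2)
v = 4872 (v = Mul(1218, Pow(2, 2)) = Mul(1218, 4) = 4872)
Pow(Add(v, -89717), Rational(1, 2)) = Pow(Add(4872, -89717), Rational(1, 2)) = Pow(-84845, Rational(1, 2)) = Mul(I, Pow(84845, Rational(1, 2)))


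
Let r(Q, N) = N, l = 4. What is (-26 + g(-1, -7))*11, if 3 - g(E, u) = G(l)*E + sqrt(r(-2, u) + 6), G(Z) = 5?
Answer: -198 - 11*I ≈ -198.0 - 11.0*I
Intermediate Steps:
g(E, u) = 3 - sqrt(6 + u) - 5*E (g(E, u) = 3 - (5*E + sqrt(u + 6)) = 3 - (5*E + sqrt(6 + u)) = 3 - (sqrt(6 + u) + 5*E) = 3 + (-sqrt(6 + u) - 5*E) = 3 - sqrt(6 + u) - 5*E)
(-26 + g(-1, -7))*11 = (-26 + (3 - sqrt(6 - 7) - 5*(-1)))*11 = (-26 + (3 - sqrt(-1) + 5))*11 = (-26 + (3 - I + 5))*11 = (-26 + (8 - I))*11 = (-18 - I)*11 = -198 - 11*I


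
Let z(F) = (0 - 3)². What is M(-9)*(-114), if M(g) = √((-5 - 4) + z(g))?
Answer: 0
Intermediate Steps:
z(F) = 9 (z(F) = (-3)² = 9)
M(g) = 0 (M(g) = √((-5 - 4) + 9) = √(-9 + 9) = √0 = 0)
M(-9)*(-114) = 0*(-114) = 0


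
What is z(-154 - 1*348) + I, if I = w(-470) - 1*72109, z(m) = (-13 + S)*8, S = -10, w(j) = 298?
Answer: -71995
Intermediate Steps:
z(m) = -184 (z(m) = (-13 - 10)*8 = -23*8 = -184)
I = -71811 (I = 298 - 1*72109 = 298 - 72109 = -71811)
z(-154 - 1*348) + I = -184 - 71811 = -71995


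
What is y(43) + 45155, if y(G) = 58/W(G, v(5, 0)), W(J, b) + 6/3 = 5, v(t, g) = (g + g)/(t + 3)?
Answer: 135523/3 ≈ 45174.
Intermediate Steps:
v(t, g) = 2*g/(3 + t) (v(t, g) = (2*g)/(3 + t) = 2*g/(3 + t))
W(J, b) = 3 (W(J, b) = -2 + 5 = 3)
y(G) = 58/3
y(43) + 45155 = 58/3 + 45155 = 135523/3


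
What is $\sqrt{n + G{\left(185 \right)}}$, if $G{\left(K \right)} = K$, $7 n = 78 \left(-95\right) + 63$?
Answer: $\frac{2 i \sqrt{10591}}{7} \approx 29.404 i$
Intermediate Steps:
$n = - \frac{7347}{7}$ ($n = \frac{78 \left(-95\right) + 63}{7} = \frac{-7410 + 63}{7} = \frac{1}{7} \left(-7347\right) = - \frac{7347}{7} \approx -1049.6$)
$\sqrt{n + G{\left(185 \right)}} = \sqrt{- \frac{7347}{7} + 185} = \sqrt{- \frac{6052}{7}} = \frac{2 i \sqrt{10591}}{7}$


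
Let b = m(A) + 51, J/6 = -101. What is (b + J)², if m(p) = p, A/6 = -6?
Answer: 349281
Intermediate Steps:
A = -36 (A = 6*(-6) = -36)
J = -606 (J = 6*(-101) = -606)
b = 15 (b = -36 + 51 = 15)
(b + J)² = (15 - 606)² = (-591)² = 349281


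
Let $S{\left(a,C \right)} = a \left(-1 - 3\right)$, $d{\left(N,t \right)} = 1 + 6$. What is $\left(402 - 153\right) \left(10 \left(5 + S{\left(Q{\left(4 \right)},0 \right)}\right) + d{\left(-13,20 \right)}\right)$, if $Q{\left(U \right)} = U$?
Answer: $-25647$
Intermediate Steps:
$d{\left(N,t \right)} = 7$
$S{\left(a,C \right)} = - 4 a$ ($S{\left(a,C \right)} = a \left(-4\right) = - 4 a$)
$\left(402 - 153\right) \left(10 \left(5 + S{\left(Q{\left(4 \right)},0 \right)}\right) + d{\left(-13,20 \right)}\right) = \left(402 - 153\right) \left(10 \left(5 - 16\right) + 7\right) = 249 \left(10 \left(-11\right) + 7\right) = 249 \left(-110 + 7\right) = 249 \left(-103\right) = -25647$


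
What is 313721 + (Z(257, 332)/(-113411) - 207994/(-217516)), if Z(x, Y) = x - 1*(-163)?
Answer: 82331010106815/262433054 ≈ 3.1372e+5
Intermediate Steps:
Z(x, Y) = 163 + x (Z(x, Y) = x + 163 = 163 + x)
313721 + (Z(257, 332)/(-113411) - 207994/(-217516)) = 313721 + ((163 + 257)/(-113411) - 207994/(-217516)) = 313721 + (420*(-1/113411) - 207994*(-1/217516)) = 313721 + (-420/113411 + 103997/108758) = 313721 + 249972881/262433054 = 82331010106815/262433054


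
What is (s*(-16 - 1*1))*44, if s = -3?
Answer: 2244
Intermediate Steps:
(s*(-16 - 1*1))*44 = -3*(-16 - 1*1)*44 = -3*(-16 - 1)*44 = -3*(-17)*44 = 51*44 = 2244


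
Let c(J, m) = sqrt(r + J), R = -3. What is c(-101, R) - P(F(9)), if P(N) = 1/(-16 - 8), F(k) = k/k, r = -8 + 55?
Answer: 1/24 + 3*I*sqrt(6) ≈ 0.041667 + 7.3485*I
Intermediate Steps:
r = 47
F(k) = 1
P(N) = -1/24 (P(N) = 1/(-24) = -1/24)
c(J, m) = sqrt(47 + J)
c(-101, R) - P(F(9)) = sqrt(47 - 101) - 1*(-1/24) = sqrt(-54) + 1/24 = 3*I*sqrt(6) + 1/24 = 1/24 + 3*I*sqrt(6)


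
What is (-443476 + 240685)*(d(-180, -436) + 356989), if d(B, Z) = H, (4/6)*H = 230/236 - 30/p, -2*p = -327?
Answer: -1862273466830751/25724 ≈ -7.2394e+10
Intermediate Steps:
p = 327/2 (p = -½*(-327) = 327/2 ≈ 163.50)
H = 30525/25724 (H = 3*(230/236 - 30/327/2)/2 = 3*(230*(1/236) - 30*2/327)/2 = 3*(115/118 - 20/109)/2 = (3/2)*(10175/12862) = 30525/25724 ≈ 1.1866)
d(B, Z) = 30525/25724
(-443476 + 240685)*(d(-180, -436) + 356989) = (-443476 + 240685)*(30525/25724 + 356989) = -202791*9183215561/25724 = -1862273466830751/25724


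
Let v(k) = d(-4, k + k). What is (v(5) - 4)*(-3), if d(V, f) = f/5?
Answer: 6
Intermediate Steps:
d(V, f) = f/5 (d(V, f) = f*(1/5) = f/5)
v(k) = 2*k/5 (v(k) = (k + k)/5 = (2*k)/5 = 2*k/5)
(v(5) - 4)*(-3) = ((2/5)*5 - 4)*(-3) = (2 - 4)*(-3) = -2*(-3) = 6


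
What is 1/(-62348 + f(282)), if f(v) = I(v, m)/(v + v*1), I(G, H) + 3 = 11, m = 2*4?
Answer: -141/8791066 ≈ -1.6039e-5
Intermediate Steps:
m = 8
I(G, H) = 8 (I(G, H) = -3 + 11 = 8)
f(v) = 4/v (f(v) = 8/(v + v*1) = 8/(v + v) = 8/((2*v)) = 8*(1/(2*v)) = 4/v)
1/(-62348 + f(282)) = 1/(-62348 + 4/282) = 1/(-62348 + 4*(1/282)) = 1/(-62348 + 2/141) = 1/(-8791066/141) = -141/8791066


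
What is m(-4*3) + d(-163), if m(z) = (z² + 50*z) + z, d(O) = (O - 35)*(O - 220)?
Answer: 75366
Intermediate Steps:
d(O) = (-220 + O)*(-35 + O) (d(O) = (-35 + O)*(-220 + O) = (-220 + O)*(-35 + O))
m(z) = z² + 51*z
m(-4*3) + d(-163) = (-4*3)*(51 - 4*3) + (7700 + (-163)² - 255*(-163)) = -12*(51 - 12) + (7700 + 26569 + 41565) = -12*39 + 75834 = -468 + 75834 = 75366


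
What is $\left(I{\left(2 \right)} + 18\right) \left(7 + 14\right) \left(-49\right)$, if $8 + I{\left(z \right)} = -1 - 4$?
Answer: $-5145$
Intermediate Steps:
$I{\left(z \right)} = -13$ ($I{\left(z \right)} = -8 - 5 = -13$)
$\left(I{\left(2 \right)} + 18\right) \left(7 + 14\right) \left(-49\right) = \left(-13 + 18\right) \left(7 + 14\right) \left(-49\right) = 5 \cdot 21 \left(-49\right) = 105 \left(-49\right) = -5145$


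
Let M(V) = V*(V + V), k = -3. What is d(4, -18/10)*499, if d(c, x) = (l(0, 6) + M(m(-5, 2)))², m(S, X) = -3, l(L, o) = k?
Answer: 112275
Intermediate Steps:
l(L, o) = -3
M(V) = 2*V² (M(V) = V*(2*V) = 2*V²)
d(c, x) = 225 (d(c, x) = (-3 + 2*(-3)²)² = (-3 + 2*9)² = (-3 + 18)² = 15² = 225)
d(4, -18/10)*499 = 225*499 = 112275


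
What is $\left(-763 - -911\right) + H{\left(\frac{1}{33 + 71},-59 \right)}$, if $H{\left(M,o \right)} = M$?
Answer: $\frac{15393}{104} \approx 148.01$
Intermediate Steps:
$\left(-763 - -911\right) + H{\left(\frac{1}{33 + 71},-59 \right)} = \left(-763 - -911\right) + \frac{1}{33 + 71} = \left(-763 + 911\right) + \frac{1}{104} = 148 + \frac{1}{104} = \frac{15393}{104}$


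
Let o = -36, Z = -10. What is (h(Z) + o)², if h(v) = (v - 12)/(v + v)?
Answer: 121801/100 ≈ 1218.0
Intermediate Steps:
h(v) = (-12 + v)/(2*v) (h(v) = (-12 + v)/((2*v)) = (-12 + v)*(1/(2*v)) = (-12 + v)/(2*v))
(h(Z) + o)² = ((½)*(-12 - 10)/(-10) - 36)² = ((½)*(-⅒)*(-22) - 36)² = (11/10 - 36)² = (-349/10)² = 121801/100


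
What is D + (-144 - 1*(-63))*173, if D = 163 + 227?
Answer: -13623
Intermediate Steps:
D = 390
D + (-144 - 1*(-63))*173 = 390 + (-144 - 1*(-63))*173 = 390 + (-144 + 63)*173 = 390 - 81*173 = 390 - 14013 = -13623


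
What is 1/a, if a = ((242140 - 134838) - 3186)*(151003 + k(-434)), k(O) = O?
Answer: 1/15676642004 ≈ 6.3789e-11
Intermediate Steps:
a = 15676642004 (a = ((242140 - 134838) - 3186)*(151003 - 434) = (107302 - 3186)*150569 = 104116*150569 = 15676642004)
1/a = 1/15676642004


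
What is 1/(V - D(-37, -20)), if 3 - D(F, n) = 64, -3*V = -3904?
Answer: 3/4087 ≈ 0.00073403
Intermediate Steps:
V = 3904/3 (V = -⅓*(-3904) = 3904/3 ≈ 1301.3)
D(F, n) = -61 (D(F, n) = 3 - 1*64 = 3 - 64 = -61)
1/(V - D(-37, -20)) = 1/(3904/3 - 1*(-61)) = 1/(3904/3 + 61) = 1/(4087/3) = 3/4087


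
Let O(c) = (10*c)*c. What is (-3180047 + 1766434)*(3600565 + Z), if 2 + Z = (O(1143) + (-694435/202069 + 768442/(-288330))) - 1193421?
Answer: -91018143852741135300064/4161611055 ≈ -2.1871e+13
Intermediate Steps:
O(c) = 10*c²
Z = 49402738268649253/4161611055 (Z = -2 + ((10*1143² + (-694435/202069 + 768442/(-288330))) - 1193421) = -2 + ((10*1306449 + (-694435*1/202069 + 768442*(-1/288330))) - 1193421) = -2 + ((13064490 + (-99205/28867 - 384221/144165)) - 1193421) = -2 + ((13064490 - 25393196432/4161611055) - 1193421) = -2 + (54369300618740518/4161611055 - 1193421) = -2 + 49402746591871363/4161611055 = 49402738268649253/4161611055 ≈ 1.1871e+7)
(-3180047 + 1766434)*(3600565 + Z) = (-3180047 + 1766434)*(3600565 + 49402738268649253/4161611055) = -1413613*64386889376895328/4161611055 = -91018143852741135300064/4161611055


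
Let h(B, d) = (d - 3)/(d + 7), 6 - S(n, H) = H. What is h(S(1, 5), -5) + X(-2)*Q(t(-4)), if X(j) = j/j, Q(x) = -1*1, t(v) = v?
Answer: -5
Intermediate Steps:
S(n, H) = 6 - H
h(B, d) = (-3 + d)/(7 + d)
Q(x) = -1
X(j) = 1
h(S(1, 5), -5) + X(-2)*Q(t(-4)) = (-3 - 5)/(7 - 5) + 1*(-1) = -8/2 - 1 = (½)*(-8) - 1 = -4 - 1 = -5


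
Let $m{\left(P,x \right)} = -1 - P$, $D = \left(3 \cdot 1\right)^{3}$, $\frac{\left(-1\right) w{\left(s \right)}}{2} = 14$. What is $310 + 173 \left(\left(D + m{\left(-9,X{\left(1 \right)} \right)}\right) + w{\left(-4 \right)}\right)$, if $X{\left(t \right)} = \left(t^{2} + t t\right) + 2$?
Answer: $1521$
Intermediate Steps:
$X{\left(t \right)} = 2 + 2 t^{2}$ ($X{\left(t \right)} = \left(t^{2} + t^{2}\right) + 2 = 2 t^{2} + 2 = 2 + 2 t^{2}$)
$w{\left(s \right)} = -28$ ($w{\left(s \right)} = \left(-2\right) 14 = -28$)
$D = 27$ ($D = 3^{3} = 27$)
$310 + 173 \left(\left(D + m{\left(-9,X{\left(1 \right)} \right)}\right) + w{\left(-4 \right)}\right) = 310 + 173 \left(\left(27 - -8\right) - 28\right) = 310 + 173 \left(\left(27 + \left(-1 + 9\right)\right) - 28\right) = 310 + 173 \left(\left(27 + 8\right) - 28\right) = 310 + 173 \left(35 - 28\right) = 310 + 173 \cdot 7 = 310 + 1211 = 1521$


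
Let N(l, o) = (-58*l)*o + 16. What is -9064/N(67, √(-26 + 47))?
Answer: 36256/79280165 + 8805676*√21/79280165 ≈ 0.50945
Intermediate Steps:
N(l, o) = 16 - 58*l*o (N(l, o) = -58*l*o + 16 = 16 - 58*l*o)
-9064/N(67, √(-26 + 47)) = -9064/(16 - 58*67*√(-26 + 47)) = -9064/(16 - 58*67*√21) = -9064/(16 - 3886*√21)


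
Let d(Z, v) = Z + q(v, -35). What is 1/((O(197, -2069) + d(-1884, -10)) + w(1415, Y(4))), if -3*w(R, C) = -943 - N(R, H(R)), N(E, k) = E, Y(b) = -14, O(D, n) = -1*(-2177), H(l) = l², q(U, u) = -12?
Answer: 1/1067 ≈ 0.00093721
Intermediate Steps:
O(D, n) = 2177
w(R, C) = 943/3 + R/3 (w(R, C) = -(-943 - R)/3 = 943/3 + R/3)
d(Z, v) = -12 + Z (d(Z, v) = Z - 12 = -12 + Z)
1/((O(197, -2069) + d(-1884, -10)) + w(1415, Y(4))) = 1/((2177 + (-12 - 1884)) + (943/3 + (⅓)*1415)) = 1/((2177 - 1896) + (943/3 + 1415/3)) = 1/(281 + 786) = 1/1067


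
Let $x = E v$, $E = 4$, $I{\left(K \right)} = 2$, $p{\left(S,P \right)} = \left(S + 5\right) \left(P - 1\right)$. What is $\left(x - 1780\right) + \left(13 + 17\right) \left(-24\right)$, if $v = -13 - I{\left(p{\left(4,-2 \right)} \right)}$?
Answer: $-2560$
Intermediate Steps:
$p{\left(S,P \right)} = \left(-1 + P\right) \left(5 + S\right)$ ($p{\left(S,P \right)} = \left(5 + S\right) \left(-1 + P\right) = \left(-1 + P\right) \left(5 + S\right)$)
$v = -15$ ($v = -13 - 2 = -15$)
$x = -60$ ($x = 4 \left(-15\right) = -60$)
$\left(x - 1780\right) + \left(13 + 17\right) \left(-24\right) = \left(-60 - 1780\right) + \left(13 + 17\right) \left(-24\right) = -1840 + 30 \left(-24\right) = -1840 - 720 = -2560$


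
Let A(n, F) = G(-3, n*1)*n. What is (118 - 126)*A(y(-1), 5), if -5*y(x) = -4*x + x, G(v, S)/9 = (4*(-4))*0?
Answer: 0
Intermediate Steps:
G(v, S) = 0 (G(v, S) = 9*((4*(-4))*0) = 9*(-16*0) = 9*0 = 0)
y(x) = 3*x/5 (y(x) = -(-4*x + x)/5 = -(-3)*x/5 = 3*x/5)
A(n, F) = 0 (A(n, F) = 0*n = 0)
(118 - 126)*A(y(-1), 5) = (118 - 126)*0 = -8*0 = 0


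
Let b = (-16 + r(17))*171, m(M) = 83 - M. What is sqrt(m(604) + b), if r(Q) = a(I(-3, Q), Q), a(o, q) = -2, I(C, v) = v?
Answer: I*sqrt(3599) ≈ 59.992*I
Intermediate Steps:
r(Q) = -2
b = -3078 (b = (-16 - 2)*171 = -18*171 = -3078)
sqrt(m(604) + b) = sqrt((83 - 1*604) - 3078) = sqrt((83 - 604) - 3078) = sqrt(-521 - 3078) = sqrt(-3599) = I*sqrt(3599)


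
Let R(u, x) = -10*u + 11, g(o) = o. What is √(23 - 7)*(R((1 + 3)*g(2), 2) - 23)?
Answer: -368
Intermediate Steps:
R(u, x) = 11 - 10*u
√(23 - 7)*(R((1 + 3)*g(2), 2) - 23) = √(23 - 7)*((11 - 10*(1 + 3)*2) - 23) = √16*((11 - 40*2) - 23) = 4*((11 - 10*8) - 23) = 4*((11 - 80) - 23) = 4*(-69 - 23) = 4*(-92) = -368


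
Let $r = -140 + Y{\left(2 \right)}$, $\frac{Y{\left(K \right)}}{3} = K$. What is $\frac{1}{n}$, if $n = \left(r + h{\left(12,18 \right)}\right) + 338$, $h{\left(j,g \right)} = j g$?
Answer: $\frac{1}{420} \approx 0.002381$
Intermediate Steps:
$h{\left(j,g \right)} = g j$
$Y{\left(K \right)} = 3 K$
$r = -134$ ($r = -140 + 3 \cdot 2 = -140 + 6 = -134$)
$n = 420$ ($n = \left(-134 + 18 \cdot 12\right) + 338 = \left(-134 + 216\right) + 338 = 82 + 338 = 420$)
$\frac{1}{n} = \frac{1}{420}$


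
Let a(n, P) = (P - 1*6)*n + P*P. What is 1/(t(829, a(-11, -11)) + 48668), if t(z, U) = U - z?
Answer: 1/48147 ≈ 2.0770e-5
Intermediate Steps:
a(n, P) = P**2 + n*(-6 + P) (a(n, P) = (P - 6)*n + P**2 = (-6 + P)*n + P**2 = n*(-6 + P) + P**2 = P**2 + n*(-6 + P))
1/(t(829, a(-11, -11)) + 48668) = 1/((((-11)**2 - 6*(-11) - 11*(-11)) - 1*829) + 48668) = 1/(((121 + 66 + 121) - 829) + 48668) = 1/((308 - 829) + 48668) = 1/(-521 + 48668) = 1/48147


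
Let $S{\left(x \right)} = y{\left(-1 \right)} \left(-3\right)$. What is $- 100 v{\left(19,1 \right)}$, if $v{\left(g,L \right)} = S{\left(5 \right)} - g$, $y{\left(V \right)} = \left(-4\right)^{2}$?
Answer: $6700$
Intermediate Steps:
$y{\left(V \right)} = 16$
$S{\left(x \right)} = -48$ ($S{\left(x \right)} = 16 \left(-3\right) = -48$)
$v{\left(g,L \right)} = -48 - g$
$- 100 v{\left(19,1 \right)} = - 100 \left(-48 - 19\right) = \left(-100\right) \left(-67\right) = 6700$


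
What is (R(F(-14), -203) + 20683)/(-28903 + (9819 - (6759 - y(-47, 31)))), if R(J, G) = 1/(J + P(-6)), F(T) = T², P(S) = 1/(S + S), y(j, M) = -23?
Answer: -48625745/60810966 ≈ -0.79962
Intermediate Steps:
P(S) = 1/(2*S)
R(J, G) = 1/(-1/12 + J) (R(J, G) = 1/(J + (½)/(-6)) = 1/(J + (½)*(-⅙)) = 1/(J - 1/12) = 1/(-1/12 + J))
(R(F(-14), -203) + 20683)/(-28903 + (9819 - (6759 - y(-47, 31)))) = (12/(-1 + 12*(-14)²) + 20683)/(-28903 + (9819 - (6759 - 1*(-23)))) = (12/(-1 + 12*196) + 20683)/(-28903 + (9819 - (6759 + 23))) = (12/(-1 + 2352) + 20683)/(-28903 + (9819 - 1*6782)) = (12/2351 + 20683)/(-28903 + (9819 - 6782)) = (12*(1/2351) + 20683)/(-28903 + 3037) = (12/2351 + 20683)/(-25866) = (48625745/2351)*(-1/25866) = -48625745/60810966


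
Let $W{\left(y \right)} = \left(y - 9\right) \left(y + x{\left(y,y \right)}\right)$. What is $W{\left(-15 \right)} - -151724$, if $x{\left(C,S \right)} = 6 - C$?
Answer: $151580$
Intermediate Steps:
$W{\left(y \right)} = -54 + 6 y$ ($W{\left(y \right)} = \left(y - 9\right) \left(y - \left(-6 + y\right)\right) = \left(-9 + y\right) 6 = -54 + 6 y$)
$W{\left(-15 \right)} - -151724 = \left(-54 + 6 \left(-15\right)\right) - -151724 = \left(-54 - 90\right) + 151724 = -144 + 151724 = 151580$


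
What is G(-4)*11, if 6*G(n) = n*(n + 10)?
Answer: -44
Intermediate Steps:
G(n) = n*(10 + n)/6 (G(n) = (n*(n + 10))/6 = (n*(10 + n))/6 = n*(10 + n)/6)
G(-4)*11 = ((⅙)*(-4)*(10 - 4))*11 = ((⅙)*(-4)*6)*11 = -4*11 = -44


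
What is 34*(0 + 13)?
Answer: 442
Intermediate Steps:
34*(0 + 13) = 34*13 = 442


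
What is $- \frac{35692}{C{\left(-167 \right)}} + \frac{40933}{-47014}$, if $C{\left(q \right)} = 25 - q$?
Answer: $- \frac{210735353}{1128336} \approx -186.77$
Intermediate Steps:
$- \frac{35692}{C{\left(-167 \right)}} + \frac{40933}{-47014} = - \frac{35692}{25 - -167} + \frac{40933}{-47014} = - \frac{35692}{25 + 167} + 40933 \left(- \frac{1}{47014}\right) = - \frac{35692}{192} - \frac{40933}{47014} = \left(-35692\right) \frac{1}{192} - \frac{40933}{47014} = - \frac{8923}{48} - \frac{40933}{47014} = - \frac{210735353}{1128336}$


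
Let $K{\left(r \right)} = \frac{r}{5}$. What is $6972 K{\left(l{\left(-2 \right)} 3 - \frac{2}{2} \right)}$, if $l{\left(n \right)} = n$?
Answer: $- \frac{48804}{5} \approx -9760.8$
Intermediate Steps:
$K{\left(r \right)} = \frac{r}{5}$ ($K{\left(r \right)} = r \frac{1}{5} = \frac{r}{5}$)
$6972 K{\left(l{\left(-2 \right)} 3 - \frac{2}{2} \right)} = 6972 \frac{\left(-2\right) 3 - \frac{2}{2}}{5} = 6972 \frac{-6 - 1}{5} = 6972 \cdot \frac{1}{5} \left(-7\right) = 6972 \left(- \frac{7}{5}\right) = - \frac{48804}{5}$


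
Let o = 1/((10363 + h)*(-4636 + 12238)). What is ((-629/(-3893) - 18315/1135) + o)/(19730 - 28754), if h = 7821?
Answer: 114794021868721/64845182095174656 ≈ 0.0017703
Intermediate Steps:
o = 1/138234768 (o = 1/((10363 + 7821)*(-4636 + 12238)) = 1/(18184*7602) = 1/138234768 ≈ 7.2341e-9)
((-629/(-3893) - 18315/1135) + o)/(19730 - 28754) = ((-629/(-3893) - 18315/1135) + 1/138234768)/(19730 - 28754) = ((-629*(-1/3893) - 18315*1/1135) + 1/138234768)/(-9024) = ((37/229 - 3663/227) + 1/138234768)*(-1/9024) = (-830428/51983 + 1/138234768)*(-1/9024) = -114794021868721/7185857944944*(-1/9024) = 114794021868721/64845182095174656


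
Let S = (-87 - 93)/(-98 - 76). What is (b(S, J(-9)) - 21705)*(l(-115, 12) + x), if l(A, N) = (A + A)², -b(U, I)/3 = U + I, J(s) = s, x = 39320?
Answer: -1999431360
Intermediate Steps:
S = 30/29 (S = -180/(-174) = -180*(-1/174) = 30/29 ≈ 1.0345)
b(U, I) = -3*I - 3*U (b(U, I) = -3*(U + I) = -3*(I + U) = -3*I - 3*U)
l(A, N) = 4*A² (l(A, N) = (2*A)² = 4*A²)
(b(S, J(-9)) - 21705)*(l(-115, 12) + x) = ((-3*(-9) - 3*30/29) - 21705)*(4*(-115)² + 39320) = ((27 - 90/29) - 21705)*(4*13225 + 39320) = (693/29 - 21705)*(52900 + 39320) = -628752/29*92220 = -1999431360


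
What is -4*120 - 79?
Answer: -559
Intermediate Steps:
-4*120 - 79 = -480 - 79 = -559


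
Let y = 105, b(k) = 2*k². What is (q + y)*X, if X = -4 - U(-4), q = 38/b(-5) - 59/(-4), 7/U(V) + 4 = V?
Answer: -12051/32 ≈ -376.59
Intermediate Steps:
U(V) = 7/(-4 + V)
q = 1551/100 (q = 38/((2*(-5)²)) - 59/(-4) = 38/((2*25)) - 59*(-¼) = 38/50 + 59/4 = 38*(1/50) + 59/4 = 19/25 + 59/4 = 1551/100 ≈ 15.510)
X = -25/8 (X = -4 - 7/(-4 - 4) = -4 - 7/(-8) = -4 - 7*(-1)/8 = -4 - 1*(-7/8) = -4 + 7/8 = -25/8 ≈ -3.1250)
(q + y)*X = (1551/100 + 105)*(-25/8) = (12051/100)*(-25/8) = -12051/32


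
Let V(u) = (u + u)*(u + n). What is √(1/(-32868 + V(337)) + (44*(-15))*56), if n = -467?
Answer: I*√134140389280682/60244 ≈ 192.25*I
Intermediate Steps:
V(u) = 2*u*(-467 + u) (V(u) = (u + u)*(u - 467) = (2*u)*(-467 + u) = 2*u*(-467 + u))
√(1/(-32868 + V(337)) + (44*(-15))*56) = √(1/(-32868 + 2*337*(-467 + 337)) + (44*(-15))*56) = √(1/(-32868 + 2*337*(-130)) - 660*56) = √(1/(-32868 - 87620) - 36960) = √(1/(-120488) - 36960) = √(-1/120488 - 36960) = √(-4453236481/120488) = I*√134140389280682/60244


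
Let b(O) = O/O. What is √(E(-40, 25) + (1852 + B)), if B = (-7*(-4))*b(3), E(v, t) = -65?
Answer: 11*√15 ≈ 42.603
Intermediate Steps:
b(O) = 1
B = 28 (B = -7*(-4)*1 = 28*1 = 28)
√(E(-40, 25) + (1852 + B)) = √(-65 + (1852 + 28)) = √(-65 + 1880) = √1815 = 11*√15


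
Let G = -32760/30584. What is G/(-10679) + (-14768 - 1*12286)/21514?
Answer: -552206776644/439163313469 ≈ -1.2574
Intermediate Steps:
G = -4095/3823 (G = -32760*1/30584 = -4095/3823 ≈ -1.0711)
G/(-10679) + (-14768 - 1*12286)/21514 = -4095/3823/(-10679) + (-14768 - 1*12286)/21514 = -4095/3823*(-1/10679) + (-14768 - 12286)*(1/21514) = 4095/40825817 - 27054*1/21514 = 4095/40825817 - 13527/10757 = -552206776644/439163313469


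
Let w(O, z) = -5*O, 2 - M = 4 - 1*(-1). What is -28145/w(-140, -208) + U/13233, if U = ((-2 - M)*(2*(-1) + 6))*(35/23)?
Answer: -1713217211/42610260 ≈ -40.207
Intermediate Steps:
M = -3 (M = 2 - (4 - 1*(-1)) = 2 - (4 + 1) = 2 - 1*5 = 2 - 5 = -3)
U = 140/23 (U = ((-2 - 1*(-3))*(2*(-1) + 6))*(35/23) = ((-2 + 3)*(-2 + 6))*(35*(1/23)) = (1*4)*(35/23) = 4*(35/23) = 140/23 ≈ 6.0870)
-28145/w(-140, -208) + U/13233 = -28145/((-5*(-140))) + (140/23)/13233 = -28145/700 + (140/23)*(1/13233) = -28145*1/700 + 140/304359 = -5629/140 + 140/304359 = -1713217211/42610260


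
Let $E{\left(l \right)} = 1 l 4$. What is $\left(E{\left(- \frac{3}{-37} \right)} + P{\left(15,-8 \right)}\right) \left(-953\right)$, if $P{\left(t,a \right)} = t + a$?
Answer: $- \frac{258263}{37} \approx -6980.1$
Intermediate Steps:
$P{\left(t,a \right)} = a + t$
$E{\left(l \right)} = 4 l$ ($E{\left(l \right)} = l 4 = 4 l$)
$\left(E{\left(- \frac{3}{-37} \right)} + P{\left(15,-8 \right)}\right) \left(-953\right) = \left(4 \left(- \frac{3}{-37}\right) + \left(-8 + 15\right)\right) \left(-953\right) = \left(4 \left(\left(-3\right) \left(- \frac{1}{37}\right)\right) + 7\right) \left(-953\right) = \left(4 \cdot \frac{3}{37} + 7\right) \left(-953\right) = \left(\frac{12}{37} + 7\right) \left(-953\right) = \frac{271}{37} \left(-953\right) = - \frac{258263}{37}$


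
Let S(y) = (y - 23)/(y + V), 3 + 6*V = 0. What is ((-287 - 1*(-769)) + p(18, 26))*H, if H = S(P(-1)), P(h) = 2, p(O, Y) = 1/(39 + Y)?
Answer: -438634/65 ≈ -6748.2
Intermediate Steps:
V = -½ (V = -½ + (⅙)*0 = -½ + 0 = -½ ≈ -0.50000)
S(y) = (-23 + y)/(-½ + y) (S(y) = (y - 23)/(y - ½) = (-23 + y)/(-½ + y))
H = -14 (H = 2*(-23 + 2)/(-1 + 2*2) = 2*(-21)/(-1 + 4) = 2*(-21)/3 = 2*(⅓)*(-21) = -14)
((-287 - 1*(-769)) + p(18, 26))*H = ((-287 - 1*(-769)) + 1/(39 + 26))*(-14) = ((-287 + 769) + 1/65)*(-14) = (482 + 1/65)*(-14) = (31331/65)*(-14) = -438634/65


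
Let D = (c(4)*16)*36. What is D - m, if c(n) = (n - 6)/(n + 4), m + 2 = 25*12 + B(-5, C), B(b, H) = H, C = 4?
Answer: -446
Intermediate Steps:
m = 302 (m = -2 + (25*12 + 4) = -2 + (300 + 4) = -2 + 304 = 302)
c(n) = (-6 + n)/(4 + n)
D = -144 (D = (((-6 + 4)/(4 + 4))*16)*36 = ((-2/8)*16)*36 = (((⅛)*(-2))*16)*36 = -¼*16*36 = -4*36 = -144)
D - m = -144 - 1*302 = -144 - 302 = -446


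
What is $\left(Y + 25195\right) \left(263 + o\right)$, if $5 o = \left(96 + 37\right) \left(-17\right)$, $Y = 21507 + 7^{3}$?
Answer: $-8900914$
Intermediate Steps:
$Y = 21850$ ($Y = 21507 + 343 = 21850$)
$o = - \frac{2261}{5}$ ($o = \frac{\left(96 + 37\right) \left(-17\right)}{5} = \frac{133 \left(-17\right)}{5} = \frac{1}{5} \left(-2261\right) = - \frac{2261}{5} \approx -452.2$)
$\left(Y + 25195\right) \left(263 + o\right) = \left(21850 + 25195\right) \left(263 - \frac{2261}{5}\right) = 47045 \left(- \frac{946}{5}\right) = -8900914$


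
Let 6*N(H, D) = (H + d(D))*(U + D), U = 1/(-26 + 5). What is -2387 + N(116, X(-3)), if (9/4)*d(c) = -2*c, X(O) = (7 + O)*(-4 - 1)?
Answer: -229553/81 ≈ -2834.0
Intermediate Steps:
U = -1/21 (U = 1/(-21) = -1/21 ≈ -0.047619)
X(O) = -35 - 5*O (X(O) = (7 + O)*(-5) = -35 - 5*O)
d(c) = -8*c/9 (d(c) = 4*(-2*c)/9 = -8*c/9)
N(H, D) = (-1/21 + D)*(H - 8*D/9)/6 (N(H, D) = ((H - 8*D/9)*(-1/21 + D))/6 = ((-1/21 + D)*(H - 8*D/9))/6 = (-1/21 + D)*(H - 8*D/9)/6)
-2387 + N(116, X(-3)) = -2387 + (-4*(-35 - 5*(-3))**2/27 - 1/126*116 + 4*(-35 - 5*(-3))/567 + (1/6)*(-35 - 5*(-3))*116) = -2387 + (-4*(-35 + 15)**2/27 - 58/63 + 4*(-35 + 15)/567 + (1/6)*(-35 + 15)*116) = -2387 + (-4/27*(-20)**2 - 58/63 + (4/567)*(-20) + (1/6)*(-20)*116) = -2387 + (-4/27*400 - 58/63 - 80/567 - 1160/3) = -2387 + (-1600/27 - 58/63 - 80/567 - 1160/3) = -2387 - 36206/81 = -229553/81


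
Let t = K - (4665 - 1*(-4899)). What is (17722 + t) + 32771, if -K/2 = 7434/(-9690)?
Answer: 66102813/1615 ≈ 40931.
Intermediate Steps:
K = 2478/1615 (K = -14868/(-9690) = -14868*(-1)/9690 = -2*(-1239/1615) = 2478/1615 ≈ 1.5344)
t = -15443382/1615 (t = 2478/1615 - (4665 - 1*(-4899)) = 2478/1615 - (4665 + 4899) = 2478/1615 - 1*9564 = 2478/1615 - 9564 = -15443382/1615 ≈ -9562.5)
(17722 + t) + 32771 = (17722 - 15443382/1615) + 32771 = 13177648/1615 + 32771 = 66102813/1615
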